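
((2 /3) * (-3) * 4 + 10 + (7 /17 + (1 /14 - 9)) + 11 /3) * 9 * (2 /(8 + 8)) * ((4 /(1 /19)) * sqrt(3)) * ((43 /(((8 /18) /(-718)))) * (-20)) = -80577666675 * sqrt(3) /238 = -586405935.45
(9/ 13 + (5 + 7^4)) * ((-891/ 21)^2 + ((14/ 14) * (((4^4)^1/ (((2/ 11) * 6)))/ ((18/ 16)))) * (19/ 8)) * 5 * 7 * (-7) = -158367858715/ 117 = -1353571442.01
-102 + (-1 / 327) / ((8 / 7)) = -266839 / 2616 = -102.00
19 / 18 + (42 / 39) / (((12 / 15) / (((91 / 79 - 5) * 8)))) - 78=-2188475 / 18486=-118.39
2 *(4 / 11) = 8 / 11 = 0.73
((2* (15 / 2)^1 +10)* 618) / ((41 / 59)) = 911550 / 41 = 22232.93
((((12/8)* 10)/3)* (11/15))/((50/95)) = 209/30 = 6.97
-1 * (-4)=4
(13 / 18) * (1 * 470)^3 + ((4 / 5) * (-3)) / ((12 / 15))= 674849473 / 9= 74983274.78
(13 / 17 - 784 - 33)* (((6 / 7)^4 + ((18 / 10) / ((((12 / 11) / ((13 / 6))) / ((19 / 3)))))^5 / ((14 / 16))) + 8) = -176176167155417870333519 / 31739299200000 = -5550726436.81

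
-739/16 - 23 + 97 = 445/16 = 27.81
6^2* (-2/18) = -4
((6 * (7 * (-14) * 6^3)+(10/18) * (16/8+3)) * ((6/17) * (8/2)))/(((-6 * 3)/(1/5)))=4572188/2295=1992.24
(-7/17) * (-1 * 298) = 2086/17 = 122.71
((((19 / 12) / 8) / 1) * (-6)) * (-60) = 285 / 4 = 71.25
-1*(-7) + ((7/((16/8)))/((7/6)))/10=73/10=7.30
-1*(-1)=1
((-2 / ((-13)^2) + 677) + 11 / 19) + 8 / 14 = 15242520 / 22477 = 678.14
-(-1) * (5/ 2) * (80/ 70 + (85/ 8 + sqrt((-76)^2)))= 24575/ 112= 219.42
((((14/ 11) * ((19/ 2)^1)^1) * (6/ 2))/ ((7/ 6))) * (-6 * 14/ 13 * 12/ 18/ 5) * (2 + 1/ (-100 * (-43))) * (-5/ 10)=26.79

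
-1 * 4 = -4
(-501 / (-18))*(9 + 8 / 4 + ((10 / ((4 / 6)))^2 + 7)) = 13527 / 2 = 6763.50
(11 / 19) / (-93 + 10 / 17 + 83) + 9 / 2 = 13493 / 3040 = 4.44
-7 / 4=-1.75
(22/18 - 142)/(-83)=1267/747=1.70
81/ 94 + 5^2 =2431/ 94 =25.86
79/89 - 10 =-811/89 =-9.11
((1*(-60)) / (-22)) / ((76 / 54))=405 / 209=1.94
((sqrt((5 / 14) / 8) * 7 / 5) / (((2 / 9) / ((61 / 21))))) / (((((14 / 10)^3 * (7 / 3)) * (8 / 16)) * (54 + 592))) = 13725 * sqrt(35) / 43429288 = 0.00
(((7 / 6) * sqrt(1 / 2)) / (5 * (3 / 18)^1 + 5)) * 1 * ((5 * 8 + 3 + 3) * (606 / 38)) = 6969 * sqrt(2) / 95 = 103.74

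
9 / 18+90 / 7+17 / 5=16.76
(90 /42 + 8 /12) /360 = 59 /7560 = 0.01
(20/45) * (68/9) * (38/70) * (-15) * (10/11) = -51680/2079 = -24.86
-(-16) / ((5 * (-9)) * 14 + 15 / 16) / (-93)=256 / 936045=0.00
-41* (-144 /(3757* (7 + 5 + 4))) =369 /3757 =0.10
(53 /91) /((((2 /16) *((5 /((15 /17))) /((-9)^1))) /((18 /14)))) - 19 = -308783 /10829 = -28.51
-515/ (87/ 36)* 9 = -1917.93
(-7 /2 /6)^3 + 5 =8297 /1728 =4.80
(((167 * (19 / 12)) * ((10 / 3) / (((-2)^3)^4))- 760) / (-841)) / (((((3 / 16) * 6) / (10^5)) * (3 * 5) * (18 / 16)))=1207271875 / 253692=4758.81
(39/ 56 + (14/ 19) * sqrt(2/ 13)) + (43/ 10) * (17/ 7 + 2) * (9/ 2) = 14 * sqrt(26)/ 247 + 24189/ 280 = 86.68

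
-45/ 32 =-1.41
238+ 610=848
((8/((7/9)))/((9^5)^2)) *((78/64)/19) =13/68702566716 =0.00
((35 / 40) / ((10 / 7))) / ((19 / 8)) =49 / 190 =0.26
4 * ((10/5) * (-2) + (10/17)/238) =-15.99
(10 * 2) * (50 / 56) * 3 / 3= 17.86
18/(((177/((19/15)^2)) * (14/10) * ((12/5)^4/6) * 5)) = 9025/2140992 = 0.00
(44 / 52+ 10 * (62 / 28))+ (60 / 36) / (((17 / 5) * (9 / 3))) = 322351 / 13923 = 23.15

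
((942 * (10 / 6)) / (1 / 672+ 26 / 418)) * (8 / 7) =50400768 / 1789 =28172.59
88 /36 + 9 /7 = 235 /63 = 3.73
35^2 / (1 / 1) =1225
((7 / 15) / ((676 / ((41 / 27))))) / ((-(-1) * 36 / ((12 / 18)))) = 287 / 14784120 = 0.00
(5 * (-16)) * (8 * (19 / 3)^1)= -4053.33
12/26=6/13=0.46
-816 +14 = -802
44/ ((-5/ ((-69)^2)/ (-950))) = 39801960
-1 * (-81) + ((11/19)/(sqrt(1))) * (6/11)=1545/19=81.32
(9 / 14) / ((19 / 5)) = 45 / 266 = 0.17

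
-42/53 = -0.79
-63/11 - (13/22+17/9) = -1625/198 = -8.21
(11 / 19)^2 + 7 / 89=13296 / 32129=0.41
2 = 2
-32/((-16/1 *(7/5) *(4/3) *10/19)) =57/28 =2.04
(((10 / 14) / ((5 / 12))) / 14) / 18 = 1 / 147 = 0.01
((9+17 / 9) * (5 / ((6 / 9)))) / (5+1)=245 / 18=13.61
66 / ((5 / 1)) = 66 / 5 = 13.20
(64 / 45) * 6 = 128 / 15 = 8.53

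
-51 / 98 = -0.52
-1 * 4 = -4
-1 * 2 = -2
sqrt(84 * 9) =6 * sqrt(21) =27.50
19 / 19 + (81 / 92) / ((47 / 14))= 2729 / 2162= 1.26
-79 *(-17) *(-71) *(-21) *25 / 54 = 16686775 / 18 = 927043.06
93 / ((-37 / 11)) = -1023 / 37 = -27.65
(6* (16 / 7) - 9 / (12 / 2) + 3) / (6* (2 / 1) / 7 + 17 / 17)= 213 / 38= 5.61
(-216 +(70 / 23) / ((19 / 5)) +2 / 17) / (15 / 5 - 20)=1597840 / 126293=12.65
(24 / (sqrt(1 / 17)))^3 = 235008*sqrt(17) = 968962.81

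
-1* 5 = -5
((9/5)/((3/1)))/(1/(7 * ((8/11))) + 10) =168/2855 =0.06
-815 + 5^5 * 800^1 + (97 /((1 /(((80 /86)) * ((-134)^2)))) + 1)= 177134278 /43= 4119401.81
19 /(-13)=-19 /13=-1.46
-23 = -23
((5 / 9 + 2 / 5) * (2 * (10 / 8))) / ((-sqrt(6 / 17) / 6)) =-43 * sqrt(102) / 18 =-24.13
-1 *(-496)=496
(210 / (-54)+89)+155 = 2161 / 9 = 240.11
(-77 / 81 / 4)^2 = 5929 / 104976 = 0.06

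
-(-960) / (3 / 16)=5120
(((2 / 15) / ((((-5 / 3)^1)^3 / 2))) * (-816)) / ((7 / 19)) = 558144 / 4375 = 127.58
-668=-668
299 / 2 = 149.50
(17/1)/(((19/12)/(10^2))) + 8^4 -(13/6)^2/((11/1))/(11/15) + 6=142770721/27588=5175.10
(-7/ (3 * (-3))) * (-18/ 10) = -7/ 5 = -1.40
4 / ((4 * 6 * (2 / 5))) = 5 / 12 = 0.42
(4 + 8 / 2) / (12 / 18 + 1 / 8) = 192 / 19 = 10.11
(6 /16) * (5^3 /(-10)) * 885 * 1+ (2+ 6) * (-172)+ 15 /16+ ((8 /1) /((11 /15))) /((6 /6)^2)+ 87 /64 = -3879907 /704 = -5511.23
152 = 152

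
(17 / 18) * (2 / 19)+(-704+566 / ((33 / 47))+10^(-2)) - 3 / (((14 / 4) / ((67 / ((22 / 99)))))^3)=-123719693149817 / 64518300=-1917590.72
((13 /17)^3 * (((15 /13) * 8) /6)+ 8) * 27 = 1152468 /4913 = 234.58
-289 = -289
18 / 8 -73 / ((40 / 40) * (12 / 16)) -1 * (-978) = 10595 / 12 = 882.92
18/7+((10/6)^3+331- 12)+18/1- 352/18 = 61358/189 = 324.65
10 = 10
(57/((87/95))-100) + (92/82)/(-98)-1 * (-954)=53380472/58261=916.23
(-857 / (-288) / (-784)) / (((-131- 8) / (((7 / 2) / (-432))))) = -857 / 3873816576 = -0.00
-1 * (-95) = 95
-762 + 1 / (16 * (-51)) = -621793 / 816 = -762.00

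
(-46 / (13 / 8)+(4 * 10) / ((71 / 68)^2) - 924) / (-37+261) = -15000775 / 3669848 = -4.09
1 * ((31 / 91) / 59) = 31 / 5369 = 0.01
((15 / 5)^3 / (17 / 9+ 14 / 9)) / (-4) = -243 / 124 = -1.96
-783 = -783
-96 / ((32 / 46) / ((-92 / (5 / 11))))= 139656 / 5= 27931.20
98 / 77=14 / 11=1.27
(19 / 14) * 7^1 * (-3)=-57 / 2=-28.50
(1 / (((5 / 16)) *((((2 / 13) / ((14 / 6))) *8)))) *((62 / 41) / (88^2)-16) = -77046697 / 793760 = -97.07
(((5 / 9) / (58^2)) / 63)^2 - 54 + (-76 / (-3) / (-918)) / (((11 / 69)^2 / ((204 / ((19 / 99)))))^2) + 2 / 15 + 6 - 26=-2018768562521226293507761 / 41820292654343280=-48272463.78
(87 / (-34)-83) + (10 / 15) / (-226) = -85.56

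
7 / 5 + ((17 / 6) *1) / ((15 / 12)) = 11 / 3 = 3.67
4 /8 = 1 /2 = 0.50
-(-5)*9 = 45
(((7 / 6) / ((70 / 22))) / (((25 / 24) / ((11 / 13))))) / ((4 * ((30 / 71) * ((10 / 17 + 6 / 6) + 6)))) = 146047 / 6288750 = 0.02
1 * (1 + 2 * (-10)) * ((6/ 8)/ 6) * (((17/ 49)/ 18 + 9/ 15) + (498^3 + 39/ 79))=-293326733.64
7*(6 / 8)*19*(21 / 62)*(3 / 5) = 25137 / 1240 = 20.27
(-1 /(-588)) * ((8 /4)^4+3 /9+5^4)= 481 /441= 1.09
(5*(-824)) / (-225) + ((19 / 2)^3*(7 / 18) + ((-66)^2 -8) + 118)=3468769 / 720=4817.73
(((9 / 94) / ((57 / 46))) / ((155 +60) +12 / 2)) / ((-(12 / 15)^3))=-8625 / 12630592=-0.00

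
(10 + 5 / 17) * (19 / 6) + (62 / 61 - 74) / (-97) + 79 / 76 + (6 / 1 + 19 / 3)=1071564763 / 22934292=46.72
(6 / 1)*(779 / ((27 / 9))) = 1558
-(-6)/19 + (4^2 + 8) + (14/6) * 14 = 3248/57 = 56.98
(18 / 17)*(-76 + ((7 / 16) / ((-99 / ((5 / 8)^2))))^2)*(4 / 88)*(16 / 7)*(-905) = 706858454685655 / 93421633536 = 7566.33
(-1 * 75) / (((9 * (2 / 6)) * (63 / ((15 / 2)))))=-125 / 42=-2.98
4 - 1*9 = -5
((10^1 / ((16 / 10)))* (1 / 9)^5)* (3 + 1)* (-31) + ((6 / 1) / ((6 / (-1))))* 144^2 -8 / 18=-1224467083 / 59049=-20736.46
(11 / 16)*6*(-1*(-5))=165 / 8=20.62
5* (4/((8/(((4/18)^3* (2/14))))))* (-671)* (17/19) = -2.35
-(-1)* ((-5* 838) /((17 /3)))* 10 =-125700 /17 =-7394.12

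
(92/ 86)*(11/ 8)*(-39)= -9867/ 172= -57.37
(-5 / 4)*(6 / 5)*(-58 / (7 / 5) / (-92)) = -435 / 644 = -0.68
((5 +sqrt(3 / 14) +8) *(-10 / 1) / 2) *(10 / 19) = -35.43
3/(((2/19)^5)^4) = 112769920372637874580066803/1048576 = 107545776722562670307.22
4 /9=0.44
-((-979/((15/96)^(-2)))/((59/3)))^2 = -5391230625/3650093056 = -1.48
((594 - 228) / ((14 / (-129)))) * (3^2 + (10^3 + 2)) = -23866677 / 7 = -3409525.29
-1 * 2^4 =-16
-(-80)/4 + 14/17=354/17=20.82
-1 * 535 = -535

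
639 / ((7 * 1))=639 / 7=91.29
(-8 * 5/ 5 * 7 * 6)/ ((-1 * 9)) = 112/ 3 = 37.33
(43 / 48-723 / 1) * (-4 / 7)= 34661 / 84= 412.63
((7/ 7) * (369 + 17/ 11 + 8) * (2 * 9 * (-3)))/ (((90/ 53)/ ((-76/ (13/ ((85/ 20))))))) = 213850548/ 715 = 299091.68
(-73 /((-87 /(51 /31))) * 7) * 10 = 86870 /899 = 96.63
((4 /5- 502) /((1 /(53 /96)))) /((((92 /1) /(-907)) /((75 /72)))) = 301164815 /105984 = 2841.61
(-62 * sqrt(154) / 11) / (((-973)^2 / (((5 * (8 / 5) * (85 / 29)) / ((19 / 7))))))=-42160 * sqrt(154) / 819732067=-0.00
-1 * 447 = -447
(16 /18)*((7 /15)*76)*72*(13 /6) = 221312 /45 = 4918.04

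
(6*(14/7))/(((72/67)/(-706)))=-23651/3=-7883.67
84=84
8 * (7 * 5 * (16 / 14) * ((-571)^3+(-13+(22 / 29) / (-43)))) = -74289046960000 / 1247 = -59574215685.65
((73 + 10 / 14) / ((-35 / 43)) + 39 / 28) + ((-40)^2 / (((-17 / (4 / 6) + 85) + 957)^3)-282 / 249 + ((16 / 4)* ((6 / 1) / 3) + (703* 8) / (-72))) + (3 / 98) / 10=-160.41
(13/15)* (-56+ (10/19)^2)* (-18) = 1569048/1805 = 869.28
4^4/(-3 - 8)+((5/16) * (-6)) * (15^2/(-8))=20741/704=29.46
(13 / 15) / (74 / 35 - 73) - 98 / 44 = -366709 / 163746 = -2.24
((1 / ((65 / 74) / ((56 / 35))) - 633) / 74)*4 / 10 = -3.41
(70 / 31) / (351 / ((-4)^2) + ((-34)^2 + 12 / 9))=672 / 350951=0.00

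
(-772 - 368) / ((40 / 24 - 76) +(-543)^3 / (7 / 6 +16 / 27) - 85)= 81225 / 6484183136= 0.00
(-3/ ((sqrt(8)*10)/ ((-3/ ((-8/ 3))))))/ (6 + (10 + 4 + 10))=-9*sqrt(2)/ 3200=-0.00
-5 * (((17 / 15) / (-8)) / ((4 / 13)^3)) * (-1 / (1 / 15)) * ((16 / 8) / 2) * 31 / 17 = -665.11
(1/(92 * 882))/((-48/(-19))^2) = 361/186955776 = 0.00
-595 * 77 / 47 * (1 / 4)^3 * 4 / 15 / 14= -1309 / 4512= -0.29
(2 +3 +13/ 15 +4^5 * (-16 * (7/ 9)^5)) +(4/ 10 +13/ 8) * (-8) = -275976061/ 59049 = -4673.68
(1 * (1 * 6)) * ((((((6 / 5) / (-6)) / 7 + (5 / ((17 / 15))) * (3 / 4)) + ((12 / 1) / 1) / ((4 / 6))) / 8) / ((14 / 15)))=455823 / 26656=17.10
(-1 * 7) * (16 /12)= -28 /3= -9.33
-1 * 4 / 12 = -1 / 3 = -0.33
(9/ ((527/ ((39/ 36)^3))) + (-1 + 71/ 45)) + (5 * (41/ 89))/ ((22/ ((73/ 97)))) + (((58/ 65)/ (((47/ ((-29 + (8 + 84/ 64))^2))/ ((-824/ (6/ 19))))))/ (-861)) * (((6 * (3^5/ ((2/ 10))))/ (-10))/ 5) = -11737452438918487811/ 3610626755186880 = -3250.81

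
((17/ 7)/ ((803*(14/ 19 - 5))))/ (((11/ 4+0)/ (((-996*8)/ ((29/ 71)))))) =243640192/ 48413673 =5.03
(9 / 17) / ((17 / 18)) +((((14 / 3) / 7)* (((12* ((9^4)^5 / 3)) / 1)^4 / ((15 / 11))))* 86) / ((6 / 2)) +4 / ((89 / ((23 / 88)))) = 221772973048083315619800134762001581977185454397003246290912878956760856652729760070927 / 2829310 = 78384119466613172688676790000000000000000000000000000000000000000000000000000000.00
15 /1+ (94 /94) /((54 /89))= 16.65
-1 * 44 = -44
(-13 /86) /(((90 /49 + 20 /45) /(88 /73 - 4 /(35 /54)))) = 2597868 /7894585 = 0.33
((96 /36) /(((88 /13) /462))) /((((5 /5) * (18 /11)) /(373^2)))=139268129 /9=15474236.56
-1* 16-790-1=-807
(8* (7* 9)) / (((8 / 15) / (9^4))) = 6200145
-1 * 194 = -194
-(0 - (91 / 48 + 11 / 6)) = 179 / 48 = 3.73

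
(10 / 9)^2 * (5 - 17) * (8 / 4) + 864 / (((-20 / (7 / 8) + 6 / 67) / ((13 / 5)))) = -92471408 / 720765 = -128.30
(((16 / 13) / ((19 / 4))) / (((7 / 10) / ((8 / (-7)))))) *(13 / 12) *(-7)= 1280 / 399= 3.21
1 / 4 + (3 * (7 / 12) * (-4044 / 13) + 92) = -23511 / 52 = -452.13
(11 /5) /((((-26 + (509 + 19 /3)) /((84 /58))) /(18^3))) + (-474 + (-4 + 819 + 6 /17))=343160041 /904655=379.33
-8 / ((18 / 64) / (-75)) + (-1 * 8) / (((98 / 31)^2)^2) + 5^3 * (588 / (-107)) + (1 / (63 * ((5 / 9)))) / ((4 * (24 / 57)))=428236843457477 / 296080179360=1446.35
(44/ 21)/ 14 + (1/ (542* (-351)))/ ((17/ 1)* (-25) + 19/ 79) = 46814247919/ 312804267048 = 0.15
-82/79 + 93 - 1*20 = 5685/79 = 71.96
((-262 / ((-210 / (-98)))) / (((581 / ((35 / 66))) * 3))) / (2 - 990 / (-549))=-55937 / 5719032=-0.01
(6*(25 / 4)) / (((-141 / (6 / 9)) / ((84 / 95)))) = -140 / 893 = -0.16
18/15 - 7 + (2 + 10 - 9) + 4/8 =-23/10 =-2.30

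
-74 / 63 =-1.17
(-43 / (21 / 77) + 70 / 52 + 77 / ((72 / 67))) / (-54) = 79249 / 50544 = 1.57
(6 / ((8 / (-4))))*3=-9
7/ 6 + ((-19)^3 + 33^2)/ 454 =-15721/ 1362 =-11.54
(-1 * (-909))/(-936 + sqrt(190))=-425412/437953 - 909 * sqrt(190)/875906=-0.99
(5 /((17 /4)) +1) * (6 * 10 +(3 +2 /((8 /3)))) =555 /4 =138.75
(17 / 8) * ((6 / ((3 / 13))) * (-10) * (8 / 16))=-1105 / 4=-276.25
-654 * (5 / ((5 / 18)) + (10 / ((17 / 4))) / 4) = -206664 / 17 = -12156.71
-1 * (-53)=53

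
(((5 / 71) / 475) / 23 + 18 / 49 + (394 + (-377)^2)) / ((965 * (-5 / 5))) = -1083407767124 / 7335558475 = -147.69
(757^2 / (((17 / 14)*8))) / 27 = 4011343 / 1836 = 2184.83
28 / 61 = 0.46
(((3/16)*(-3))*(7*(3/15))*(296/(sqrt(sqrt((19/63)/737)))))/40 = -2331*19^(3/4)*sqrt(3)*5159^(1/4)/7600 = -40.97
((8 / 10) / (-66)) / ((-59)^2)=-0.00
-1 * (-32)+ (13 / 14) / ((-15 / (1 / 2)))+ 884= 384707 / 420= 915.97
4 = 4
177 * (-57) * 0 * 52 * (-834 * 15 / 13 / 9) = 0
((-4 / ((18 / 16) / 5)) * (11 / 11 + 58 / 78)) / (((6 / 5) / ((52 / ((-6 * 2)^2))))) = -6800 / 729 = -9.33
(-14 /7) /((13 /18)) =-36 /13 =-2.77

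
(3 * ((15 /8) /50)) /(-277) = -9 /22160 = -0.00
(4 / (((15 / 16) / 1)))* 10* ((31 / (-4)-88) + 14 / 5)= -59488 / 15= -3965.87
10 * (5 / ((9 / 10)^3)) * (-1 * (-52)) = 2600000 / 729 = 3566.53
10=10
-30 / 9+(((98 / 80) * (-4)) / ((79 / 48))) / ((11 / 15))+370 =362.61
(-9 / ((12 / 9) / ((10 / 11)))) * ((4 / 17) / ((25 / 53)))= -2862 / 935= -3.06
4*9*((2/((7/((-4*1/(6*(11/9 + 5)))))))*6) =-324/49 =-6.61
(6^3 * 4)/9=96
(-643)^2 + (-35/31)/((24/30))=51267501/124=413447.59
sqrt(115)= 10.72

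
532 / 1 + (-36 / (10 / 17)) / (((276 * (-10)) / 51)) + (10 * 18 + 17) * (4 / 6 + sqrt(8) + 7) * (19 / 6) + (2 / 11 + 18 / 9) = 3743 * sqrt(2) / 3 + 1210916549 / 227700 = 7082.50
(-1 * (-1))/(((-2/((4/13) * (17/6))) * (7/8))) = -136/273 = -0.50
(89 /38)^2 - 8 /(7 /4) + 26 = 272047 /10108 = 26.91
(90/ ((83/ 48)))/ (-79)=-4320/ 6557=-0.66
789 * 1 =789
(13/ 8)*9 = 117/ 8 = 14.62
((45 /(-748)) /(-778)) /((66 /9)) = 135 /12802768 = 0.00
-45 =-45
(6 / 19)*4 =24 / 19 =1.26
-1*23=-23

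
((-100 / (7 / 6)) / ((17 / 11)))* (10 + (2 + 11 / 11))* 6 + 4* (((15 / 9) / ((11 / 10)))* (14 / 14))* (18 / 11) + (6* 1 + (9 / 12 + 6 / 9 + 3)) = -743976125 / 172788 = -4305.72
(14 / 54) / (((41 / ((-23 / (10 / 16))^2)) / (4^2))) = 137.01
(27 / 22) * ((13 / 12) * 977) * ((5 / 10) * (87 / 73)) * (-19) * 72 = -1700574993 / 1606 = -1058888.54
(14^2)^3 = 7529536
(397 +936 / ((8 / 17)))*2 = 4772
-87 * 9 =-783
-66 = -66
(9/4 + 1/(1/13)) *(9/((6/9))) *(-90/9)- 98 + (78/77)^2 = -51125147/23716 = -2155.72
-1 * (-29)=29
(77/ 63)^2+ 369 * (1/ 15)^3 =16232/ 10125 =1.60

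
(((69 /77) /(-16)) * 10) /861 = -115 /176792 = -0.00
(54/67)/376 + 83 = 1045495/12596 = 83.00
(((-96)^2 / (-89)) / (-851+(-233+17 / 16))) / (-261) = -16384 / 44720987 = -0.00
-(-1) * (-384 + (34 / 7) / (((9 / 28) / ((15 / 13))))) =-14296 / 39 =-366.56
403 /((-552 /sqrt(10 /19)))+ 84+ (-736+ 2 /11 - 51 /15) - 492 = -63097 /55 - 403 * sqrt(190) /10488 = -1147.75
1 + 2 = 3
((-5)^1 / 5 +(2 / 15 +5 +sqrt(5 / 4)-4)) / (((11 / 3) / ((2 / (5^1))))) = 4 / 275 +3 * sqrt(5) / 55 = 0.14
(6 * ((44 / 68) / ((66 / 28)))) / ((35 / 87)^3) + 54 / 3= 4508262 / 104125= 43.30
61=61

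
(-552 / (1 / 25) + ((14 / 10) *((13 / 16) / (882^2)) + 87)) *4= -121916249267 / 2222640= -54852.00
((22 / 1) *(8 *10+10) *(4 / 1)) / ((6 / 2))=2640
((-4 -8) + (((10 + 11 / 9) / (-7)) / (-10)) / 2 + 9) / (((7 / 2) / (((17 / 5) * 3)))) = -62543 / 7350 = -8.51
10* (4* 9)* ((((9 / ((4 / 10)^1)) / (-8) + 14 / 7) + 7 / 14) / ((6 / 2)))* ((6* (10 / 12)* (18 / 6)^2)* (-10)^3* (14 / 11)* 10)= 236250000 / 11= 21477272.73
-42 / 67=-0.63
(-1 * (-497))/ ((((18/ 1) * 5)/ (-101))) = -50197/ 90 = -557.74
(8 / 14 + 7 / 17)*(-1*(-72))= 8424 / 119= 70.79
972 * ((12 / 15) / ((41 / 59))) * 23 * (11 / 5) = 58036176 / 1025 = 56620.66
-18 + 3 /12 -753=-770.75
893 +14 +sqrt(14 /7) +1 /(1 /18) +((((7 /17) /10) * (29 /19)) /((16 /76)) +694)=sqrt(2) +1101123 /680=1620.71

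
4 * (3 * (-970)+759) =-8604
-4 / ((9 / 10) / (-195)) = 2600 / 3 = 866.67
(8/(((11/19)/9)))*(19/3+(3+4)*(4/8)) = 13452/11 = 1222.91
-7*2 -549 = -563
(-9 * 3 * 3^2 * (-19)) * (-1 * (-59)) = 272403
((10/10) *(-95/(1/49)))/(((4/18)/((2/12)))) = -13965/4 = -3491.25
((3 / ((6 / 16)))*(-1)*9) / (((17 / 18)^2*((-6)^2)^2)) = -18 / 289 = -0.06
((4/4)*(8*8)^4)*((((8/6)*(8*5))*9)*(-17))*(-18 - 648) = 91176786984960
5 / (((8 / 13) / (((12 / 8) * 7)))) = 1365 / 16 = 85.31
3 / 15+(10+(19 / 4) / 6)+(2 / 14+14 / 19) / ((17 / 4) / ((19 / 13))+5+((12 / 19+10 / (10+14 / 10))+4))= 11.06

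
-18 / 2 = -9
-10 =-10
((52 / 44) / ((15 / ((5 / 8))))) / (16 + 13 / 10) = 0.00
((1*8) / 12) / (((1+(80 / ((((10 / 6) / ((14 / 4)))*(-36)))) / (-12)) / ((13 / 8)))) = 39 / 50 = 0.78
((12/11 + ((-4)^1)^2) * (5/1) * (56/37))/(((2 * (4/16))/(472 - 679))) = -21792960/407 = -53545.36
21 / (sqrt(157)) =21*sqrt(157) / 157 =1.68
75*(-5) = -375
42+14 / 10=217 / 5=43.40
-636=-636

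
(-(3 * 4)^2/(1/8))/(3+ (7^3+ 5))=-128/39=-3.28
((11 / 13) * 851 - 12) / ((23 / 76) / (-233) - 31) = -163002140 / 7136623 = -22.84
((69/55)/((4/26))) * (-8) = -3588/55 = -65.24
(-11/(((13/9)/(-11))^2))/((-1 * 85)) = 107811/14365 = 7.51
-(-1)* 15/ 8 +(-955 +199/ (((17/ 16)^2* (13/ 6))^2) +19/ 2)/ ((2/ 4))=-205808737073/ 112920392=-1822.60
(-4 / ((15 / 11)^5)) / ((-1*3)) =644204 / 2278125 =0.28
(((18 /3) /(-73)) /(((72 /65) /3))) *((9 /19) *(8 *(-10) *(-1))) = -11700 /1387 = -8.44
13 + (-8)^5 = -32755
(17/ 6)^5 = 1419857/ 7776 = 182.59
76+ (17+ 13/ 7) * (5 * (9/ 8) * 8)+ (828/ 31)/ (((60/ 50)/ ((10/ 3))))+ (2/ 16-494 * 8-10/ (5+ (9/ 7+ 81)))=-3132473509/ 1060696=-2953.22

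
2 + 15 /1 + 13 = 30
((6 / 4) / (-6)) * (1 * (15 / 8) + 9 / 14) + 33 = 7251 / 224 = 32.37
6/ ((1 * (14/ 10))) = 30/ 7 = 4.29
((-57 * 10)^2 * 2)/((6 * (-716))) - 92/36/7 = -1709842/11277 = -151.62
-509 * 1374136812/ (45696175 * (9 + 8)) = -900.37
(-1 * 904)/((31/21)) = -18984/31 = -612.39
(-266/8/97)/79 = -133/30652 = -0.00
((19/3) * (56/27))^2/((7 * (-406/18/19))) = -438976/21141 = -20.76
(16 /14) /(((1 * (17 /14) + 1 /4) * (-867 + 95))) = -0.00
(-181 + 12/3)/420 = -59/140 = -0.42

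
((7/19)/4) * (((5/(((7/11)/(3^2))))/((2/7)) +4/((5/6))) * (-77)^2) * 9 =942408621/760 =1240011.34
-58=-58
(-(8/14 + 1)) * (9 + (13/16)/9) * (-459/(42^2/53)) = 1853357/9408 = 197.00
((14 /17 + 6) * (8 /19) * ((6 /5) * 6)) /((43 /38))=66816 /3655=18.28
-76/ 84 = -19/ 21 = -0.90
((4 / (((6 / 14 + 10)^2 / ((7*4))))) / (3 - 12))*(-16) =1.83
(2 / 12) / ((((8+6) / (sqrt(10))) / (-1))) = -sqrt(10) / 84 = -0.04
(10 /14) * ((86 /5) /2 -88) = -397 /7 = -56.71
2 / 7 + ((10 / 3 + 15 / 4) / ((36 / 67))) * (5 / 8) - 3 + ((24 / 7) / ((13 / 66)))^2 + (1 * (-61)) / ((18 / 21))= 6792689987 / 28619136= 237.35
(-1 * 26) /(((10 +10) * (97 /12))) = -78 /485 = -0.16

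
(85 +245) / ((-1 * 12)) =-27.50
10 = 10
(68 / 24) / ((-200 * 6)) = -17 / 7200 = -0.00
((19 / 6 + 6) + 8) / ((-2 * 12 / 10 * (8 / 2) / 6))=-515 / 48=-10.73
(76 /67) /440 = 19 /7370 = 0.00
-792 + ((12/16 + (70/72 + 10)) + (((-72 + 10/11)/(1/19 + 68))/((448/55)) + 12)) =-768.41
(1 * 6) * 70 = 420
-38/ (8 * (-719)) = 19/ 2876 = 0.01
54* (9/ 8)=243/ 4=60.75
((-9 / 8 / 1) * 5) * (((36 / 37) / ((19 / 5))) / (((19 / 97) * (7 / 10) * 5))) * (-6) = 1178550 / 93499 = 12.60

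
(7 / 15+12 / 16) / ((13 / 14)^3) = 50078 / 32955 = 1.52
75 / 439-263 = -115382 / 439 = -262.83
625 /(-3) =-625 /3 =-208.33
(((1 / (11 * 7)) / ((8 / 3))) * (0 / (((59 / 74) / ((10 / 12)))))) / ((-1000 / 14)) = 0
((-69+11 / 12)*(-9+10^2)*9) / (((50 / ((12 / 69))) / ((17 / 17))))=-223041 / 1150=-193.95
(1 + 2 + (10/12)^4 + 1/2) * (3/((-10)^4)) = 5161/4320000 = 0.00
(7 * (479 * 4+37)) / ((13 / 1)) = 13671 / 13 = 1051.62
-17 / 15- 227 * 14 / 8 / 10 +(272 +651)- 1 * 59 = 98777 / 120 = 823.14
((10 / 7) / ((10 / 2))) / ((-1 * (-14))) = 1 / 49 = 0.02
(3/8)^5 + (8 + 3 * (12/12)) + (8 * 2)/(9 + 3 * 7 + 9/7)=82661345/7176192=11.52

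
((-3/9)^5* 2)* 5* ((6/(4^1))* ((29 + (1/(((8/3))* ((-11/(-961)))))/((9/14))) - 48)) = -21095/10692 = -1.97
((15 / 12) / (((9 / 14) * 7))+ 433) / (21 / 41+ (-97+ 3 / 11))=-4.50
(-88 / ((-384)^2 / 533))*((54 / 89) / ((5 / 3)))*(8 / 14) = -52767 / 797440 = -0.07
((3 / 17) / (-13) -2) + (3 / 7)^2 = -19816 / 10829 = -1.83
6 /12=1 /2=0.50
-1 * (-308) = 308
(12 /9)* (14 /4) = 14 /3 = 4.67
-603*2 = -1206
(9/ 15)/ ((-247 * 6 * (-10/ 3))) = 3/ 24700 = 0.00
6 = 6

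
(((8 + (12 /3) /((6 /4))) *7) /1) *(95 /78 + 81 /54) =23744 /117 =202.94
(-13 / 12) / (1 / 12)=-13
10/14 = 5/7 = 0.71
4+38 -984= -942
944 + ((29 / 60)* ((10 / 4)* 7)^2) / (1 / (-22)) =-2312.46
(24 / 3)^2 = 64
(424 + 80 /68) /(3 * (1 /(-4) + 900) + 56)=28912 /187357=0.15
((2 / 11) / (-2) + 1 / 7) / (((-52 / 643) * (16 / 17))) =-10931 / 16016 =-0.68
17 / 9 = 1.89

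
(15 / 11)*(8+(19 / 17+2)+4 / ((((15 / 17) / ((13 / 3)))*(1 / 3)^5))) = 1220103 / 187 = 6524.61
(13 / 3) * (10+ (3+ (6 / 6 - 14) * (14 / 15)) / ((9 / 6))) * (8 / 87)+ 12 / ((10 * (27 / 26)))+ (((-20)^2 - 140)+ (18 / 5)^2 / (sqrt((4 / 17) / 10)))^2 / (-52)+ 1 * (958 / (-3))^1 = -6694838876 / 3817125 - 324 * sqrt(170) / 5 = -2598.78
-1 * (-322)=322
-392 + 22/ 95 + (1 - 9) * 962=-768338/ 95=-8087.77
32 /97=0.33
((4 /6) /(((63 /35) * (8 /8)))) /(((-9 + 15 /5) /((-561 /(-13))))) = -935 /351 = -2.66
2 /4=1 /2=0.50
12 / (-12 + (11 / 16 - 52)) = -192 / 1013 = -0.19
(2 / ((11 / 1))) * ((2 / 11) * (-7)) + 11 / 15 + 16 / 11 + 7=8.96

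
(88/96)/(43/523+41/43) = 247379/279504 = 0.89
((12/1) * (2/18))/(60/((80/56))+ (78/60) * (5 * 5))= 0.02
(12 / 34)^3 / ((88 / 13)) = 351 / 54043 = 0.01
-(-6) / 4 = 1.50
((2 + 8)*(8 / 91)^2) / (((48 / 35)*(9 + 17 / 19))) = 0.01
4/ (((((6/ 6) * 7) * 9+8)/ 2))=8/ 71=0.11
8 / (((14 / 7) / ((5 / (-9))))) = -20 / 9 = -2.22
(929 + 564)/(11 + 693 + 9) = 1493/713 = 2.09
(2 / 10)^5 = 1 / 3125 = 0.00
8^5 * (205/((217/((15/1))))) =100761600/217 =464339.17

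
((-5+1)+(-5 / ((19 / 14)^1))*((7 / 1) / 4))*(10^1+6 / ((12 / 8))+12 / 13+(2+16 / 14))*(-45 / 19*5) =73425150 / 32851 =2235.10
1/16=0.06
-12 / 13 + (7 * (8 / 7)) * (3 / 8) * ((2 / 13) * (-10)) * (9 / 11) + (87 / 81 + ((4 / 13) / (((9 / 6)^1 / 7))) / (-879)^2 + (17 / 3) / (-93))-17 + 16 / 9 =-194290261291 / 10275352659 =-18.91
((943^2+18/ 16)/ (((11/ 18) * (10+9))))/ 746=64026009/ 623656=102.66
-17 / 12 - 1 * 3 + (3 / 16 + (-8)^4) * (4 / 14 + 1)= 1768069 / 336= 5262.11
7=7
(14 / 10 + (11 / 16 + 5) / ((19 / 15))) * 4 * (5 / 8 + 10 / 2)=80577 / 608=132.53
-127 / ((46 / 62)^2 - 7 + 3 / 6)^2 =-469148668 / 130759225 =-3.59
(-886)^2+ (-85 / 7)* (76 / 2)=5491742 / 7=784534.57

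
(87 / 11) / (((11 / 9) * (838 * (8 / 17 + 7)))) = 13311 / 12877546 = 0.00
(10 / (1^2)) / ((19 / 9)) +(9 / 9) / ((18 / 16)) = 962 / 171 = 5.63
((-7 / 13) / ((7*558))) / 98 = -1 / 710892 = -0.00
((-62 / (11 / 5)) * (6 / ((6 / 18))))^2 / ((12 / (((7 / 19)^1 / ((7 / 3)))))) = 7784100 / 2299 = 3385.86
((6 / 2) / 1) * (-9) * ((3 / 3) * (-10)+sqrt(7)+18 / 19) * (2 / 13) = 9288 / 247 -54 * sqrt(7) / 13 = 26.61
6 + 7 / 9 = 61 / 9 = 6.78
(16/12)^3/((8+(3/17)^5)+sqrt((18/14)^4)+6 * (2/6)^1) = 2226335776/10945128429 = 0.20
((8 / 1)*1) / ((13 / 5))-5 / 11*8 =-80 / 143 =-0.56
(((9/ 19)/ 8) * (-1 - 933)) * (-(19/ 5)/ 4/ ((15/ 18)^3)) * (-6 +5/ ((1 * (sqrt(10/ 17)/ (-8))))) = -226962 * sqrt(170)/ 625 - 340443/ 625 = -5279.46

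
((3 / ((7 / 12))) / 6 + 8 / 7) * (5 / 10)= 1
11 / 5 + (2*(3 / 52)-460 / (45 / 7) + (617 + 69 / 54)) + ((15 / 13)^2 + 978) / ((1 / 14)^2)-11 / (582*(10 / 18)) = 284005700981 / 1475370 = 192497.95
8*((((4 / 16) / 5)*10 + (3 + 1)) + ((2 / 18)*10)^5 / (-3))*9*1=5577292 / 19683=283.36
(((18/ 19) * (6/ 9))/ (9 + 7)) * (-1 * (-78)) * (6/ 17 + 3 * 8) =24219/ 323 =74.98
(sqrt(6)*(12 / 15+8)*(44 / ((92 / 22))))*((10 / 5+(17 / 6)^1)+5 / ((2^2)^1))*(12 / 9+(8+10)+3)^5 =262364411542882*sqrt(6) / 83835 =7665759348.07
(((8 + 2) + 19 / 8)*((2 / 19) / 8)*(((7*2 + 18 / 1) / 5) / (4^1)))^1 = 0.26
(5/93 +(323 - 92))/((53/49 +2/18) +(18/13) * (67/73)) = 93.79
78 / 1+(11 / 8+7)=86.38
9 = 9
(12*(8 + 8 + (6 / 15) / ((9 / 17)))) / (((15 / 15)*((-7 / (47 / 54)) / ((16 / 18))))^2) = 106597504 / 43401015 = 2.46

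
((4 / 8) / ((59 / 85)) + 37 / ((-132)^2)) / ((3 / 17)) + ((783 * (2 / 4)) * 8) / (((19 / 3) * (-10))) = -13289392159 / 292984560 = -45.36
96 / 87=32 / 29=1.10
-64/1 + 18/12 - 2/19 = -2379/38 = -62.61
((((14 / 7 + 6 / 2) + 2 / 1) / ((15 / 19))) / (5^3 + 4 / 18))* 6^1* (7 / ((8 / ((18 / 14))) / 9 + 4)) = 729 / 1150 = 0.63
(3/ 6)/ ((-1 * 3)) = -1/ 6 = -0.17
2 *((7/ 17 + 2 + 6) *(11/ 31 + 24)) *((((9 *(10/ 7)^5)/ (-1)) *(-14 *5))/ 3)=647790000000/ 1265327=511954.62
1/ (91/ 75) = 75/ 91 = 0.82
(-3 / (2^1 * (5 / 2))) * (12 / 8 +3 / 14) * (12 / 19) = -432 / 665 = -0.65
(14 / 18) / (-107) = -7 / 963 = -0.01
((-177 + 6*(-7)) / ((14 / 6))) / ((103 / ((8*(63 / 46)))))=-23652 / 2369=-9.98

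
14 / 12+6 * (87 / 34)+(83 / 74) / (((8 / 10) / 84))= 253405 / 1887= 134.29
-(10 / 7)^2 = -100 / 49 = -2.04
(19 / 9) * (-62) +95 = -323 / 9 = -35.89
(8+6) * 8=112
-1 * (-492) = 492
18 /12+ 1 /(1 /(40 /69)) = 287 /138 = 2.08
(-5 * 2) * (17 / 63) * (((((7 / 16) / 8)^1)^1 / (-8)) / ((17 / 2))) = 5 / 2304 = 0.00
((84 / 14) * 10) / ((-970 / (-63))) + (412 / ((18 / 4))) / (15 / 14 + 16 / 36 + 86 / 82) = 50886794 / 1285153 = 39.60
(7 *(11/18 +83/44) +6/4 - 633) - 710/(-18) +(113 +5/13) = -2374199/5148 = -461.19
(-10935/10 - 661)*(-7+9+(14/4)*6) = -80707/2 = -40353.50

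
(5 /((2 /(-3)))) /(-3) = 5 /2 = 2.50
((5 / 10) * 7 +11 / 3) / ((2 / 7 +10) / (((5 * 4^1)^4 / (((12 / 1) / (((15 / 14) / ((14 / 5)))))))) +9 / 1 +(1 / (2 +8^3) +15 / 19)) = 3280765625 / 4483251012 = 0.73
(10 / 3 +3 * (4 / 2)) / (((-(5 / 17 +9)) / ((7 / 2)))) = -833 / 237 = -3.51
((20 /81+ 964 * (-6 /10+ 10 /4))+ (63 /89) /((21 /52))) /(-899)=-2279038 /1117395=-2.04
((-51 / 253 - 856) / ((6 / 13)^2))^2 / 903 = 1340190399349321 / 74908964592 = 17890.92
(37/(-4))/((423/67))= -2479/1692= -1.47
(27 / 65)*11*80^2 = 380160 / 13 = 29243.08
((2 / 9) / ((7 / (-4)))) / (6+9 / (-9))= -8 / 315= -0.03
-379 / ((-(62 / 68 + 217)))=12886 / 7409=1.74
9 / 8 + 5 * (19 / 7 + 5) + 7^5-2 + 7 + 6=944031 / 56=16857.70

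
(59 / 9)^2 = 3481 / 81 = 42.98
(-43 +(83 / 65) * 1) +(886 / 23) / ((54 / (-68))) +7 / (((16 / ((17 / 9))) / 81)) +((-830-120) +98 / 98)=-627946637 / 645840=-972.29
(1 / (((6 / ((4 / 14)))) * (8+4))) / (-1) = -1 / 252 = -0.00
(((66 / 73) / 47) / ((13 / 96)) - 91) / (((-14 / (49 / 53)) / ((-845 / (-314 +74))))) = 21.13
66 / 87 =0.76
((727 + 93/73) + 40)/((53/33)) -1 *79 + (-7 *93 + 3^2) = -242.64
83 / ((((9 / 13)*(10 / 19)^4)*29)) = 140616359 / 2610000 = 53.88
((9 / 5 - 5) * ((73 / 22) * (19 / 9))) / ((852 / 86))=-238564 / 105435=-2.26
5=5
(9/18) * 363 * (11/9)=1331/6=221.83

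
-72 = -72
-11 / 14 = -0.79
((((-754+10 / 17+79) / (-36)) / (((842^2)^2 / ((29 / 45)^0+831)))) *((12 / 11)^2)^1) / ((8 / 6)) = 1788540 / 64619363370617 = 0.00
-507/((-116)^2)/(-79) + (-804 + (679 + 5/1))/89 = -127517757/94609136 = -1.35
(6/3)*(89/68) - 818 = -27723/34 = -815.38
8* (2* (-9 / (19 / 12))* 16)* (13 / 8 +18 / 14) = -563328 / 133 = -4235.55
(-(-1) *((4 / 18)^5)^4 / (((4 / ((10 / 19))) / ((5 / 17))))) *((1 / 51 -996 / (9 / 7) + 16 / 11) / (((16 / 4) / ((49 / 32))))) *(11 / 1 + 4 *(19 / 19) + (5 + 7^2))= -16686033817600 / 244778383797499185503067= -0.00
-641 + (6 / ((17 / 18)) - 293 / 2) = -26559 / 34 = -781.15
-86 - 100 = -186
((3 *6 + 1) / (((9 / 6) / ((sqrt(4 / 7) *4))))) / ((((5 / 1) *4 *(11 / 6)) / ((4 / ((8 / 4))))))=304 *sqrt(7) / 385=2.09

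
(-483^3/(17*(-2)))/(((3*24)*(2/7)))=87638901/544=161100.92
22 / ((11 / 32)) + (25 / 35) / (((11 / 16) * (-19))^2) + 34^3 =12037436536 / 305767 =39368.00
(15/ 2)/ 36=0.21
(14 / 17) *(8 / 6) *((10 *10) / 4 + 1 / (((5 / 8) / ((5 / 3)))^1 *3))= 13048 / 459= 28.43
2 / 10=1 / 5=0.20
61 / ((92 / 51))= 3111 / 92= 33.82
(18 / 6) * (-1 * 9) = -27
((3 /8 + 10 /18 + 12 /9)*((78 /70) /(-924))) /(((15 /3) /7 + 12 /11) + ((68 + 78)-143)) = -2119 /3729600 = -0.00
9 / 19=0.47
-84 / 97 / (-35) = 12 / 485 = 0.02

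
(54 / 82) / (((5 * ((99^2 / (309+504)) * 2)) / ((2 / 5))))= 271 / 124025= 0.00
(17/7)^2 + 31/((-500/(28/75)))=2698742/459375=5.87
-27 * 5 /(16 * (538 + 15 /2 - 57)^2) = -0.00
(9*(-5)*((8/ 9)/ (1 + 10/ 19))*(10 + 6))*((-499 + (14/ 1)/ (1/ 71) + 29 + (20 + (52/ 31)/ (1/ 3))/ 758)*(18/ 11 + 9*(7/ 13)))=-1424419.57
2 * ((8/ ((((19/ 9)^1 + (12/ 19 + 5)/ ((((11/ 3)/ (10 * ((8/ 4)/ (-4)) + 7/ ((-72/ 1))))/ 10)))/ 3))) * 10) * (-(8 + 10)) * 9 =585066240/ 573151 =1020.79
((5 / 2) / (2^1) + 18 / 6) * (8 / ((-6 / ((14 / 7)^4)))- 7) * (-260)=93925 / 3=31308.33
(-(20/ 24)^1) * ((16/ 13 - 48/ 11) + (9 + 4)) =-7055/ 858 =-8.22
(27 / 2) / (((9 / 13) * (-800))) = -39 / 1600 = -0.02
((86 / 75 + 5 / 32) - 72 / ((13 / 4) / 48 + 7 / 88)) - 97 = -436381903 / 746400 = -584.65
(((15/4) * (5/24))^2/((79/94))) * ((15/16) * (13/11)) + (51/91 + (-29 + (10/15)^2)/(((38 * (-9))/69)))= 2368274208623/332329181184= 7.13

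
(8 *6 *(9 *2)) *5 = 4320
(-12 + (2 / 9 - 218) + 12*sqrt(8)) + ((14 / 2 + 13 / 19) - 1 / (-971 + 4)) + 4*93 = 183.85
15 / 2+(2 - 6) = 7 / 2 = 3.50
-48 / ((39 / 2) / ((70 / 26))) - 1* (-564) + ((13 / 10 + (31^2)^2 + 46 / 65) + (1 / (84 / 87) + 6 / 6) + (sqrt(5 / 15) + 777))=sqrt(3) / 3 + 21882173787 / 23660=924859.99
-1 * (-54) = 54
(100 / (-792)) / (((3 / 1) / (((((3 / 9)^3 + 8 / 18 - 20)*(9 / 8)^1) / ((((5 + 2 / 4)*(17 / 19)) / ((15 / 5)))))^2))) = -8673025 / 1149984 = -7.54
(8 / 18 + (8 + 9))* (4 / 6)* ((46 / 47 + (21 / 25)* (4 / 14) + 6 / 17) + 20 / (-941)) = 9150667756 / 507504825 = 18.03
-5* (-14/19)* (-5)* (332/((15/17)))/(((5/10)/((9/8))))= -15595.26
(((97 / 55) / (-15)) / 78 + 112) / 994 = 7207103 / 63963900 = 0.11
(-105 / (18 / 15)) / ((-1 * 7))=25 / 2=12.50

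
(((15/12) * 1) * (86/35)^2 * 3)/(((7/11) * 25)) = 61017/42875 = 1.42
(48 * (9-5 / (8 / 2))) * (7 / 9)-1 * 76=640 / 3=213.33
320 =320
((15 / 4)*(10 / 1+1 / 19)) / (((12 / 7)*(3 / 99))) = 220605 / 304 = 725.67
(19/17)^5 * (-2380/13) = -346653860/1085773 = -319.27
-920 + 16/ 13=-11944/ 13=-918.77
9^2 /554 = 81 /554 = 0.15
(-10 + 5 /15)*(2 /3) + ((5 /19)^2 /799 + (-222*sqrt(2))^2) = 255860968931 /2595951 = 98561.56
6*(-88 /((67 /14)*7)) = -1056 /67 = -15.76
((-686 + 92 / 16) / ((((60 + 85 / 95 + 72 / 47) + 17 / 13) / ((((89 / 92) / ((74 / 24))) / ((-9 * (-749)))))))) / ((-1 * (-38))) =-49321753 / 3772851367264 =-0.00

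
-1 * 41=-41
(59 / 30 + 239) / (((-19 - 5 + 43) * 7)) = 7229 / 3990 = 1.81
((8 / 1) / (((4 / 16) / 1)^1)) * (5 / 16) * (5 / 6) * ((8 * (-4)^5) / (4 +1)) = -40960 / 3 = -13653.33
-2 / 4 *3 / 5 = -3 / 10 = -0.30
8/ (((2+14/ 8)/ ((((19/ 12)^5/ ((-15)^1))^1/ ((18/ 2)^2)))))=-2476099/ 141717600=-0.02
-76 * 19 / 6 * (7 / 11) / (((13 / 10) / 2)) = -101080 / 429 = -235.62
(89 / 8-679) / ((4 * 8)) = -20.87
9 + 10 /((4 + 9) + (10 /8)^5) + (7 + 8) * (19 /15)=28.62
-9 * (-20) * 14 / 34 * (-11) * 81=-1122660 / 17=-66038.82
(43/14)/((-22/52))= -559/77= -7.26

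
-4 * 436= -1744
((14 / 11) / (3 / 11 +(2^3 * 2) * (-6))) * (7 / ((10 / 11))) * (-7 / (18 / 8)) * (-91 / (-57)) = 105644 / 207765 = 0.51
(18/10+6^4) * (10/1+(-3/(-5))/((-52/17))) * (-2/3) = -5513487/650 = -8482.29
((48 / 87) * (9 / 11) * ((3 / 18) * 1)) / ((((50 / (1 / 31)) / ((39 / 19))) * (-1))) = -468 / 4697275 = -0.00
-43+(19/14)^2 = -8067/196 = -41.16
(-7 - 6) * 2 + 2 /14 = -25.86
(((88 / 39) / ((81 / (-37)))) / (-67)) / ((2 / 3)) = 1628 / 70551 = 0.02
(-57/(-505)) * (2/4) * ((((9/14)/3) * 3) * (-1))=-513/14140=-0.04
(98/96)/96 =0.01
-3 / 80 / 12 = -1 / 320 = -0.00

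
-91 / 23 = -3.96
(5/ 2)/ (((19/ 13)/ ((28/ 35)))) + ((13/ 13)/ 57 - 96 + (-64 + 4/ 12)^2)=3958.83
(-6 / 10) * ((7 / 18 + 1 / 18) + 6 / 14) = -11 / 21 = -0.52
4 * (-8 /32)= -1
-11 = -11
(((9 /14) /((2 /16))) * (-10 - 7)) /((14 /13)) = -3978 /49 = -81.18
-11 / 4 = -2.75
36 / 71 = 0.51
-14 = -14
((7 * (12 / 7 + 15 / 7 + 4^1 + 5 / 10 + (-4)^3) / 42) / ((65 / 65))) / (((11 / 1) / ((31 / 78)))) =-0.34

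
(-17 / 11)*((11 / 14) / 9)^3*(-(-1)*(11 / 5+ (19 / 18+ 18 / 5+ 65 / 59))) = -86914421 / 10621996560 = -0.01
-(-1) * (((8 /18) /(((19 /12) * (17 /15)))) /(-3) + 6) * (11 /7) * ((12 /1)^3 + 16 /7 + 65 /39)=2294064454 /142443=16105.14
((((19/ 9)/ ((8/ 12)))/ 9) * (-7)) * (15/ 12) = -665/ 216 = -3.08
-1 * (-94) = 94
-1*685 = -685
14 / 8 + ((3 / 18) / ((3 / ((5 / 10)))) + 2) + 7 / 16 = 607 / 144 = 4.22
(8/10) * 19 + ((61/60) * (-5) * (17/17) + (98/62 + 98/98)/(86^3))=1496083819/147883020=10.12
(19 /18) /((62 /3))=19 /372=0.05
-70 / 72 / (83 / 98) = -1715 / 1494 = -1.15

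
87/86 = 1.01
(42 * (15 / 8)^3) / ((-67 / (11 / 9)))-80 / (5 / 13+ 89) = -59248165 / 9965312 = -5.95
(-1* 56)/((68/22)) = -308/17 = -18.12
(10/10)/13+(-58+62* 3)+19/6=10237/78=131.24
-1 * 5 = -5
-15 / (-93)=5 / 31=0.16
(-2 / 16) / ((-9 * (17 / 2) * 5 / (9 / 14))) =1 / 4760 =0.00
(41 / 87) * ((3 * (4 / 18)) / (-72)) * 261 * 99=-451 / 4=-112.75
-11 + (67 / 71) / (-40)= -31307 / 2840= -11.02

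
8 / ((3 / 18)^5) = 62208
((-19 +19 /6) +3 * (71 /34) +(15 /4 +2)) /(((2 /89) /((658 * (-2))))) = 22809899 /102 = 223626.46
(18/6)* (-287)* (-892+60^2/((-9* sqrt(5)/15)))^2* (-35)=64513008000* sqrt(5)+240949334640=385204805960.99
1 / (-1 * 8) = -1 / 8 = -0.12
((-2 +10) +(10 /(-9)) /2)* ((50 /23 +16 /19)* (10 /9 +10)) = 8830600 /35397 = 249.47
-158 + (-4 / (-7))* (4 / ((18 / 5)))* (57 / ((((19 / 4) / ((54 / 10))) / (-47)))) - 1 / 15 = -219637 / 105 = -2091.78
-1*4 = -4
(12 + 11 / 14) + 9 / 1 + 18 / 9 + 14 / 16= 1381 / 56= 24.66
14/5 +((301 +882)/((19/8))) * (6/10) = 28658/95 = 301.66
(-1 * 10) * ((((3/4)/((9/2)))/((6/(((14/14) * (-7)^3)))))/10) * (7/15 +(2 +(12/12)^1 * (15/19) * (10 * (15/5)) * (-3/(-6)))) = 699377/5130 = 136.33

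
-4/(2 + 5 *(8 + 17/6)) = -0.07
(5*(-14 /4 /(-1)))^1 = 35 /2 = 17.50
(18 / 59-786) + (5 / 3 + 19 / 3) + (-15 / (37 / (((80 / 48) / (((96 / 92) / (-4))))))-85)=-11265653 / 13098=-860.10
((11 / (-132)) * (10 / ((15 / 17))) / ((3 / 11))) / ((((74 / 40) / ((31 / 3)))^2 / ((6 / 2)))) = -35941400 / 110889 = -324.12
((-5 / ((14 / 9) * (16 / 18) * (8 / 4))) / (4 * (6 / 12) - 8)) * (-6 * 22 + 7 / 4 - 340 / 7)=-675945 / 12544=-53.89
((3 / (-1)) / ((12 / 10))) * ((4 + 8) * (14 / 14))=-30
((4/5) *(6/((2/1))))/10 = 6/25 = 0.24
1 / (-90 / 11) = -11 / 90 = -0.12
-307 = -307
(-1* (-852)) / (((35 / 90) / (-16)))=-245376 / 7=-35053.71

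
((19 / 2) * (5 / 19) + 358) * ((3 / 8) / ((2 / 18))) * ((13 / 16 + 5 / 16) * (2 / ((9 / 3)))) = 58401 / 64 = 912.52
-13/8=-1.62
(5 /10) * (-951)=-951 /2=-475.50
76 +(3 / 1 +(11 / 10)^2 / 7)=55421 / 700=79.17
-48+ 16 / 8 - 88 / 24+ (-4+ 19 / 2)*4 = -27.67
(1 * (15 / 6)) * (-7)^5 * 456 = -19159980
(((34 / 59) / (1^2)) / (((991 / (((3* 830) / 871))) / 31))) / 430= 262446 / 2189839457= 0.00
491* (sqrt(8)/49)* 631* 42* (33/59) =122689116* sqrt(2)/413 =420117.70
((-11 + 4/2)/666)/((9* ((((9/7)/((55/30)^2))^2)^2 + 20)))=-514675673281/6862819261846536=-0.00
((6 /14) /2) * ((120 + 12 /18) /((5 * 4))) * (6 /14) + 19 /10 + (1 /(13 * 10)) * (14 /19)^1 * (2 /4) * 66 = 639311 /242060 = 2.64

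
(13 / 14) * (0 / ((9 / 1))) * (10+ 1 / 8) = 0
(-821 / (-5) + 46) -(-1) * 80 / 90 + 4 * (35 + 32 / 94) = 352.45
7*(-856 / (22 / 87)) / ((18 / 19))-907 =-855329 / 33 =-25919.06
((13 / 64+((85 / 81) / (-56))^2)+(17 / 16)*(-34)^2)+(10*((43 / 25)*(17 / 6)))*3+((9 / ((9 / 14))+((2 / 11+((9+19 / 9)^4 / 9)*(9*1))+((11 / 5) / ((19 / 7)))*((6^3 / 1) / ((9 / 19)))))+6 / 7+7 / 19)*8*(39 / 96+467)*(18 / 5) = 11307233218781738299 / 53752960800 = 210355542.29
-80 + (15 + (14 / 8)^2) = -991 / 16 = -61.94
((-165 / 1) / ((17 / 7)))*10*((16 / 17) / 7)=-26400 / 289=-91.35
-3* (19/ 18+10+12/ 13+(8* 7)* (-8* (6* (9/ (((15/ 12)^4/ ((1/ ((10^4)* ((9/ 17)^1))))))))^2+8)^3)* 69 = -548429186683255361912082182076631218142229/ 92370555648813024163246154785156250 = -5937272.79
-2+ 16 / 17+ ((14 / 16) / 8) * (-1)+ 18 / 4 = 3625 / 1088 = 3.33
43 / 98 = 0.44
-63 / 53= -1.19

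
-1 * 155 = -155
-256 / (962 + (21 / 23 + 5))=-2944 / 11131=-0.26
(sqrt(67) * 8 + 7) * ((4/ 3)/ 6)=14/ 9 + 16 * sqrt(67)/ 9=16.11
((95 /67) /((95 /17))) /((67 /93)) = 1581 /4489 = 0.35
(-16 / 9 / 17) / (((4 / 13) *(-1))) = 52 / 153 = 0.34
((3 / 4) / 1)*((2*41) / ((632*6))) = 41 / 2528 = 0.02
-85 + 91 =6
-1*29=-29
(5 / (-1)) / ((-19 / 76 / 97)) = 1940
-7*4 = -28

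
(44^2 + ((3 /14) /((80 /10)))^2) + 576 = 2512.00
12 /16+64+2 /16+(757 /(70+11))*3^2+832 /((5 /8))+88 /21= 3740629 /2520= 1484.38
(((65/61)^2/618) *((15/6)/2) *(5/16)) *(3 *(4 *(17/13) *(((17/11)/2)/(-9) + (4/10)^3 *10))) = 15155075/2428354368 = 0.01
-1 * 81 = -81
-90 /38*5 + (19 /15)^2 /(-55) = -11.87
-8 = -8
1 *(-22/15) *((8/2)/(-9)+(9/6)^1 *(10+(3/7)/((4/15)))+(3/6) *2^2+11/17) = -1848517/64260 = -28.77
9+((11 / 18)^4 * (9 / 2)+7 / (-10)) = 1041317 / 116640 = 8.93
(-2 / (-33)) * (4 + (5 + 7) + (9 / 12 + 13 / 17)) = 397 / 374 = 1.06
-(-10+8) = 2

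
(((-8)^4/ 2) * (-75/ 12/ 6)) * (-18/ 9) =12800/ 3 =4266.67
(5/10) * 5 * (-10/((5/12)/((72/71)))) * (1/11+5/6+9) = -603.84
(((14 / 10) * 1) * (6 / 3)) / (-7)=-2 / 5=-0.40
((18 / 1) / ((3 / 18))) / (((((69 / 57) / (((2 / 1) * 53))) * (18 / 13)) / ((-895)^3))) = -112621984273500 / 23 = -4896608011891.30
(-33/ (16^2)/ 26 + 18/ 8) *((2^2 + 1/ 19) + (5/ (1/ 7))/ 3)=35.29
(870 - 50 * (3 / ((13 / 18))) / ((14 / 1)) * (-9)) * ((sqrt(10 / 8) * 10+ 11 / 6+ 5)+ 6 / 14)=4642100 / 637+ 456600 * sqrt(5) / 91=18507.10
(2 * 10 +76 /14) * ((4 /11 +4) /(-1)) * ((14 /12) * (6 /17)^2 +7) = -2520480 /3179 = -792.85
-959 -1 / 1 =-960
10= 10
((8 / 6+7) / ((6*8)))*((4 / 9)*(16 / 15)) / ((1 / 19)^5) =49521980 / 243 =203794.16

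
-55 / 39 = -1.41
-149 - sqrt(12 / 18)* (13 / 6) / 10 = -149 - 13* sqrt(6) / 180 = -149.18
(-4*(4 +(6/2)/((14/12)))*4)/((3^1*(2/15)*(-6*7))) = 920/147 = 6.26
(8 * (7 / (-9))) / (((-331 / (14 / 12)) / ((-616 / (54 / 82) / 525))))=-707168 / 18097425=-0.04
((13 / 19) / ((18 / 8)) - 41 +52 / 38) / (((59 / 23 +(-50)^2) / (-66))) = 3402850 / 3280863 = 1.04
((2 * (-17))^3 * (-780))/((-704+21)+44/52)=-33211880/739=-44941.65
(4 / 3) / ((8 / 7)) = 7 / 6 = 1.17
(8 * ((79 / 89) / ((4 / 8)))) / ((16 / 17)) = 1343 / 89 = 15.09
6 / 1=6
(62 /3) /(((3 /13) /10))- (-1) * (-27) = 7817 /9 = 868.56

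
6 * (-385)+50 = -2260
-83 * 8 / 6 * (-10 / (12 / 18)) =1660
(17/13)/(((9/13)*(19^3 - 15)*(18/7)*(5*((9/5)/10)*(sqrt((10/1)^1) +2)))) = -595/14967828 +595*sqrt(10)/29935656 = 0.00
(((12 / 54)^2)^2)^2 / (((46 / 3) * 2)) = 0.00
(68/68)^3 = 1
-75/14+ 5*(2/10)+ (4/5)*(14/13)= -3181/910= -3.50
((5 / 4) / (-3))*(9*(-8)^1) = 30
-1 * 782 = -782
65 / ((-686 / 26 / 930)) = -785850 / 343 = -2291.11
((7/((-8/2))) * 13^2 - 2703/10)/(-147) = 11321/2940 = 3.85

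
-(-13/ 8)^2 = -2.64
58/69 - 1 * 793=-54659/69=-792.16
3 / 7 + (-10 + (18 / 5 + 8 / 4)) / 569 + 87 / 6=594297 / 39830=14.92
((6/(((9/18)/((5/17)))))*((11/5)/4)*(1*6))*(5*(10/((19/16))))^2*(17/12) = 10560000/361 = 29252.08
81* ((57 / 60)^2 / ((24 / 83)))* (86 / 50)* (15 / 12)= 34787043 / 64000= 543.55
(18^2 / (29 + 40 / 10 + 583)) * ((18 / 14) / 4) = 729 / 4312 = 0.17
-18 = -18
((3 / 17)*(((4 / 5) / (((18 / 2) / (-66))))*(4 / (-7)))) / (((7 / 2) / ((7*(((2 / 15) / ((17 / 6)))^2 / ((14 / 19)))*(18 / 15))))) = 642048 / 150460625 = 0.00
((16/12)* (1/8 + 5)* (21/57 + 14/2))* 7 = 20090/57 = 352.46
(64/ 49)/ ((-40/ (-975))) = 1560/ 49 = 31.84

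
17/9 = 1.89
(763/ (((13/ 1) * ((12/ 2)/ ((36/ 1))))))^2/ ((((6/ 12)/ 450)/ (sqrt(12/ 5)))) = 7544910240 * sqrt(15)/ 169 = 172907169.87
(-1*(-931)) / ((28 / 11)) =1463 / 4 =365.75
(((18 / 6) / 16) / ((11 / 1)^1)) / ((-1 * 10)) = -3 / 1760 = -0.00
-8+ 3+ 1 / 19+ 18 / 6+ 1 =-18 / 19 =-0.95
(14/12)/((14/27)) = 9/4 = 2.25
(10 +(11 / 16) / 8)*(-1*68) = -21947 / 32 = -685.84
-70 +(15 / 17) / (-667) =-793745 / 11339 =-70.00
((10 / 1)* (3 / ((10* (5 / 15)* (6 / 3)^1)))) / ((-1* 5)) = -9 / 10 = -0.90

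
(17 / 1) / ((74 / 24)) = 204 / 37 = 5.51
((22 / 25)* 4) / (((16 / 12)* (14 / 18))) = 594 / 175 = 3.39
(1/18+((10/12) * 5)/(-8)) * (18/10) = -67/80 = -0.84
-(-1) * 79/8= 79/8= 9.88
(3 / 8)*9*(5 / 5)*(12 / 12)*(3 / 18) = 0.56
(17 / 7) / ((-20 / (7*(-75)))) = 255 / 4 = 63.75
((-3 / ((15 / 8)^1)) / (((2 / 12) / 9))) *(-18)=7776 / 5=1555.20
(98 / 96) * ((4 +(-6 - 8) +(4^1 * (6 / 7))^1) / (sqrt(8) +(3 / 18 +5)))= -4991 / 2692 +483 * sqrt(2) / 673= -0.84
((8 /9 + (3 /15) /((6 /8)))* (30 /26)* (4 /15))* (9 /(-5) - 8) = -784 /225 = -3.48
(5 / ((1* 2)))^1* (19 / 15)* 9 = 57 / 2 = 28.50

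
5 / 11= 0.45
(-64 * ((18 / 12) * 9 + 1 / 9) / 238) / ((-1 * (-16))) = -35 / 153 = -0.23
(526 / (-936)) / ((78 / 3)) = -263 / 12168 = -0.02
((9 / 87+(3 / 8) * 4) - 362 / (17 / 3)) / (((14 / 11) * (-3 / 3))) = 675477 / 13804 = 48.93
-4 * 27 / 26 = -54 / 13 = -4.15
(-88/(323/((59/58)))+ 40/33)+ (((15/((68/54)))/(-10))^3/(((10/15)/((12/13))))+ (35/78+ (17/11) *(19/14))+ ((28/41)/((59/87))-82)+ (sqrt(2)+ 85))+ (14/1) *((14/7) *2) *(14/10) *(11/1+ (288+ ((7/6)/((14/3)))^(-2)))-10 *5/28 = sqrt(2)+ 470989625042424261/19068898276064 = 24700.78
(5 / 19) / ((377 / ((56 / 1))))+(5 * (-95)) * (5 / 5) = -3402145 / 7163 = -474.96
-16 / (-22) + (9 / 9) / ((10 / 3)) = 113 / 110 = 1.03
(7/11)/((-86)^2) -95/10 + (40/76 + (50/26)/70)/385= -9352689791/984651668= -9.50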